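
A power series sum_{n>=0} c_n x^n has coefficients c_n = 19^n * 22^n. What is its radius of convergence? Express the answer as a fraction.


By the root test (Cauchy-Hadamard), the radius is R = 1 / limsup_n |c_n|^(1/n).
Here |c_n|^(1/n) = (19^n * 22^n)^(1/n) = 19 * 22 = 418 for all n.
So R = 1/418 = 1/418.

1/418


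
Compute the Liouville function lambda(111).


The Liouville function is lambda(k) = (-1)^Omega(k), where Omega(k) counts the prime factors of k with multiplicity.
Factoring: 111 = 3 * 37, so Omega(111) = 2.
lambda(111) = (-1)^2 = 1.

1


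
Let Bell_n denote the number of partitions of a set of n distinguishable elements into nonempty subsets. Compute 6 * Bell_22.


Bell_22 can be computed from the Bell triangle or from Dobinski's identity Bell_n = (1/e) * sum_{k>=0} k^n / k!.
Computing Bell_22 = 4506715738447323.
Then 6 * 4506715738447323 = 27040294430683938.

27040294430683938


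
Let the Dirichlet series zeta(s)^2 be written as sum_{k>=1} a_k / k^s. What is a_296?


The Dirichlet convolution of the constant function 1 with itself gives (1 * 1)(k) = sum_{d | k} 1 = d(k), the number of positive divisors of k.
Since zeta(s) = sum_{k>=1} 1/k^s, we have zeta(s)^2 = sum_{k>=1} d(k)/k^s, so a_k = d(k).
For k = 296: the divisors are 1, 2, 4, 8, 37, 74, 148, 296.
Count = 8.

8


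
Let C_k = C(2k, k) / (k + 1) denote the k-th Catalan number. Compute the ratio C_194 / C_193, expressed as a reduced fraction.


Using C_k = (2k)! / (k! (k+1)!), the ratio C_{k+1}/C_k simplifies to
C_{k+1}/C_k = [(2k+2)! / ((k+1)! (k+2)!)] * [k! (k+1)! / (2k)!]
 = (2k+2)(2k+1) / ((k+1)(k+2)) = 2(2k+1) / (k+2).
For k = 193: 2(2*193 + 1) / (193 + 2) = 774/195 = 258/65.

258/65


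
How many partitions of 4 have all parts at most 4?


Using the generating function (1-x)^(-1)(1-x^2)^(-1)...(1-x^4)^(-1),
the coefficient of x^4 counts these restricted partitions.
Result = 5

5


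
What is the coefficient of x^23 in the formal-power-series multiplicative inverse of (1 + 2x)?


The inverse is 1/(1 + 2x). Apply the geometric identity 1/(1 - y) = sum_{k>=0} y^k with y = -2x:
1/(1 + 2x) = sum_{k>=0} (-2)^k x^k.
So the coefficient of x^23 is (-2)^23 = -8388608.

-8388608


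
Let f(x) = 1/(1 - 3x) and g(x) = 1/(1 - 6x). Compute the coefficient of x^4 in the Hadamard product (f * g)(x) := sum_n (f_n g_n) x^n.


f has coefficients f_k = 3^k and g has coefficients g_k = 6^k, so the Hadamard product has coefficient (f*g)_k = 3^k * 6^k = 18^k.
For k = 4: 18^4 = 104976.

104976


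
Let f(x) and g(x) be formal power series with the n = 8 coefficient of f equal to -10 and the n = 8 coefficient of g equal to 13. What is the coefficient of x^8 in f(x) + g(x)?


Addition of formal power series is termwise.
The coefficient of x^8 in f + g = -10 + 13
= 3

3


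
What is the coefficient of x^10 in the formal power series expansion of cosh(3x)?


The Maclaurin series is cosh(t) = sum_{m>=0} t^(2m) / (2m)!, so substituting t = 3x, only even powers of x are nonzero, with coefficient of x^(2m) equal to 3^(2m) / (2m)!.
For x^10 the coefficient is 3^10/10! = 59049/3628800 = 729/44800.

729/44800


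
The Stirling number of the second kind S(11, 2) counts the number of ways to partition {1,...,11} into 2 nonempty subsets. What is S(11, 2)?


Using the explicit formula S(n,k) = (1/k!) sum_{j=0}^{k} (-1)^(k-j) C(k,j) j^n:
S(11, 2) = 1023
Equivalently, S(n,k) is n! times the coefficient of x^n in the EGF (e^x - 1)^k / k!.

1023


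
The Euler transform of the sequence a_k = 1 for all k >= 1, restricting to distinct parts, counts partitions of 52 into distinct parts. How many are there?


Partitions of 52 into distinct parts can be computed via generating function.
Product (1+x)(1+x^2)(1+x^3)...
The coefficient of x^52 = 4582

4582


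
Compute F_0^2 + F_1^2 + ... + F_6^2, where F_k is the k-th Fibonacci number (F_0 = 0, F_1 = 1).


There is a standard identity sum_{k=0}^{N} F_k^2 = F_N * F_{N+1} (proved inductively from the telescoping relation F_k^2 = F_k F_{k+1} - F_{k-1} F_k). Then
sum_{k=0}^{6} F_k^2 = F_6 F_7 - F_0 F_0.
Computing: F_6 = 8, F_7 = 13.
Sum = 8 * 13 = 104.

104


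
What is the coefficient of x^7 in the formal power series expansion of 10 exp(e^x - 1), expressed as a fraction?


exp(e^x - 1) is the exponential generating function for the Bell numbers Bell_k: exp(e^x - 1) = sum_{k>=0} Bell_k x^k / k!.
So the coefficient of x^7 in 10 exp(e^x - 1) is 10 Bell_7 / 7!.
Computing: Bell_7 = 877 and 7! = 5040, giving
10 * 877/5040 = 877/504.

877/504


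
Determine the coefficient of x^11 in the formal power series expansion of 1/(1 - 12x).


The geometric series identity gives 1/(1 - c x) = sum_{k>=0} c^k x^k, so the coefficient of x^k is c^k.
Here c = 12 and k = 11.
Computing: 12^11 = 743008370688

743008370688


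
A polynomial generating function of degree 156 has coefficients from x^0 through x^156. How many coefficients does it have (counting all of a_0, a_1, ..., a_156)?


A polynomial of degree 156 takes the form a_0 + a_1 x + ... + a_156 x^156.
The number of coefficients is 156 + 1 = 157.

157


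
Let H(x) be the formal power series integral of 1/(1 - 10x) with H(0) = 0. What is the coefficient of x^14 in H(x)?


1/(1 - 10x) = sum_{k>=0} 10^k x^k. Integrating termwise with H(0) = 0:
H(x) = sum_{k>=0} 10^k x^(k+1) / (k+1) = sum_{m>=1} 10^(m-1) x^m / m.
For m = 14: 10^13/14 = 10000000000000/14 = 5000000000000/7.

5000000000000/7


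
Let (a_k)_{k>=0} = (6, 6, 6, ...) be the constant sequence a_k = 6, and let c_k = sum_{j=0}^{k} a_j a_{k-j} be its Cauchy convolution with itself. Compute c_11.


Since a_j = 6 for all j >= 0, the convolution sum becomes
c_k = sum_{j=0}^{k} 6 * 6 = 36 * (k + 1).
Equivalently, the generating function of (a_k) is 6/(1 - x) and its square is 36/(1 - x)^2 = sum_{k>=0} 36(k + 1) x^k.
For k = 11: 36 * 12 = 432.

432


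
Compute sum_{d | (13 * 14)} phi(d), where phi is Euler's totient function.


First, 13 * 14 = 182. One classical identity is sum_{d | n} phi(d) = n (each k in [1, n] has a unique gcd with n, and among the k's with gcd(k, n) = n/d there are phi(d) of them). So the sum equals 182. We also verify directly:
Divisors of 182: 1, 2, 7, 13, 14, 26, 91, 182.
phi values: 1, 1, 6, 12, 6, 12, 72, 72.
Sum = 182.

182


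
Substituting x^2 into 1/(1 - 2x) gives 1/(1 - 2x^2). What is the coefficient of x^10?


The coefficient of x^(2m) in 1/(1 - 2x^2) is 2^m.
With n = 10 = 2*5, the coefficient is 2^5 = 32.

32


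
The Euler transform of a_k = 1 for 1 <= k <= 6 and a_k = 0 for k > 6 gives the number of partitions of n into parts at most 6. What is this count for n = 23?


Partitions of 23 into parts at most 6:
Using generating function (1-x)^(-1)(1-x^2)^(-1)...(1-x^6)^(-1),
the coefficient of x^23 = 454

454


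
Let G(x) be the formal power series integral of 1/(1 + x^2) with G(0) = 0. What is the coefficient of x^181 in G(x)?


1/(1 + x^2) = sum_{j>=0} (-1)^j x^(2j). Integrating termwise with G(0) = 0:
G(x) = sum_{j>=0} (-1)^j x^(2j+1) / (2j+1) = arctan(x).
Only odd powers are nonzero. For x^181 write 181 = 2*90 + 1, giving
(-1)^90 / 181 = 1/181 = 1/181.

1/181


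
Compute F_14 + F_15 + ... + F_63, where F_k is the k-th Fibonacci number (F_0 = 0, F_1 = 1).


Use the identity sum_{k=0}^{N} F_k = F_{N+2} - 1 (which follows from F_{k+2} - F_{k+1} = F_k). Then
sum_{k=14}^{63} F_k = (F_{65} - 1) - (F_{15} - 1) = F_{65} - F_{15}.
Computing: F_{65} = 17167680177565, F_{15} = 610, so
Sum = 17167680177565 - 610 = 17167680176955.

17167680176955


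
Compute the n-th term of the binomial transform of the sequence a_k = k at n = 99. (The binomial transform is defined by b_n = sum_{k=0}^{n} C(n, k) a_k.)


With a_k = k, b_n = sum_{k=0}^{n} C(n, k) k. Using k * C(n, k) = n * C(n-1, k-1) gives b_n = n * sum_{k>=1} C(n-1, k-1) = n * 2^(n-1).
For n = 99: 99 * 2^98 = 99 * 316912650057057350374175801344 = 31374352355648677687043404333056.

31374352355648677687043404333056


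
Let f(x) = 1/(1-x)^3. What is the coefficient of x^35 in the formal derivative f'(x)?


Differentiate: d/dx [ 1/(1-x)^r ] = r / (1-x)^(r+1).
Here r = 3, so f'(x) = 3 / (1-x)^4.
The expansion of 1/(1-x)^(r+1) has coefficient of x^n equal to C(n+r, r).
So the coefficient of x^35 in f'(x) is
3 * C(38, 3) = 3 * 8436 = 25308

25308


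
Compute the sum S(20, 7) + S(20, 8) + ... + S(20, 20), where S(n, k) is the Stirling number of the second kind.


By definition, S(n, k) counts partitions of an n-set into exactly k nonempty blocks.
Computing row n = 20 for k = 7..20:
S(20, k): 11143554045652, 15170932662679, 12011282644725, 5917584964655, 1900842429486, 411016633391, 61068660380, 6302524580, 452329200, 22350954, 741285, 15675, 190, 1
Sum = 46623060002853.

46623060002853


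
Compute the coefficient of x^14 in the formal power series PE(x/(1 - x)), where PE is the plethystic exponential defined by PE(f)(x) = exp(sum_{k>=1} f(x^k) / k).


For f(x) = x/(1 - x) we have
sum_{k>=1} f(x^k) / k = sum_{k>=1} (1/k) * x^k / (1 - x^k) = sum_{k, m >= 1} x^(k m) / k,
which after exponentiating simplifies to
PE(x/(1 - x)) = prod_{k>=1} 1 / (1 - x^k).
This is the generating function for the partition function p(n), so the coefficient of x^14 is p(14).
Computing p(14) by dynamic programming over parts 1, 2, ..., 14: p(14) = 135.

135


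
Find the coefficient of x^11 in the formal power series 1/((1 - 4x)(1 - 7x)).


By partial fractions or Cauchy convolution:
The coefficient equals sum_{k=0}^{11} 4^k * 7^(11-k).
= 4608169995

4608169995


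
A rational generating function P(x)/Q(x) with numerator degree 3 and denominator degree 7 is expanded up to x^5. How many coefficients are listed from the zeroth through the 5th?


Expanding up to x^5 gives the coefficients for x^0, x^1, ..., x^5.
That is 5 + 1 = 6 coefficients in total.

6


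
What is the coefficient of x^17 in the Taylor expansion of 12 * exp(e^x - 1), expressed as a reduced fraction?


exp(e^x - 1) = sum_{k>=0} Bell_k x^k / k!, where Bell_k is the k-th Bell number.
So the coefficient of x^17 is 12 * Bell_17 / 17!.
Computing: Bell_17 = 82864869804 and 17! = 355687428096000, giving
12 * 82864869804/355687428096000 = 255755771/91483392000.

255755771/91483392000


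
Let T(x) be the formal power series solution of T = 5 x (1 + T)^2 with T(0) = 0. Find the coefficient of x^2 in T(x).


Apply the Lagrange inversion formula: if T = 5 x * phi(T) with phi(t) = (1 + t)^2, then [x^n] T = 5^n * (1/n) [t^(n-1)] phi(t)^n = 5^n * (1/n) [t^(n-1)] (1 + t)^(2n) = 5^n * (1/n) C(2n, n-1).
Using the identity C(2n, n-1) = C(2n, n) * n / (n+1), the unscaled factor equals C(2n, n) / (n+1) = C_n, the n-th Catalan number.
For n = 2: C_2 = C(4, 2) / 3 = 6/3 = 2.
With the 5^2 = 25 factor, the coefficient is 25 * 2 = 50.

50


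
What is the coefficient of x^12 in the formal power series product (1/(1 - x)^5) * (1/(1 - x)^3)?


Combine the factors: (1/(1 - x)^5) * (1/(1 - x)^3) = 1/(1 - x)^8.
Then use 1/(1 - x)^r = sum_{k>=0} C(k + r - 1, r - 1) x^k with r = 8 and k = 12:
C(19, 7) = 50388.

50388


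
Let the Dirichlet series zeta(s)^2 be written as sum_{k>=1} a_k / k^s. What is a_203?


The Dirichlet convolution of the constant function 1 with itself gives (1 * 1)(k) = sum_{d | k} 1 = d(k), the number of positive divisors of k.
Since zeta(s) = sum_{k>=1} 1/k^s, we have zeta(s)^2 = sum_{k>=1} d(k)/k^s, so a_k = d(k).
For k = 203: the divisors are 1, 7, 29, 203.
Count = 4.

4


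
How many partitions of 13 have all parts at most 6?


Using the generating function (1-x)^(-1)(1-x^2)^(-1)...(1-x^6)^(-1),
the coefficient of x^13 counts these restricted partitions.
Result = 71

71


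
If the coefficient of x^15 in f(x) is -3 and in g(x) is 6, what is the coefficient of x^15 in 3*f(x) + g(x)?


Scalar multiplication scales coefficients: 3 * -3 = -9.
Then add the g coefficient: -9 + 6
= -3

-3


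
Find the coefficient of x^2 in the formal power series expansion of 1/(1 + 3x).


Write 1/(1 + c x) = 1/(1 - (-c) x) and apply the geometric-series identity
1/(1 - y) = sum_{k>=0} y^k to get 1/(1 + c x) = sum_{k>=0} (-c)^k x^k.
So the coefficient of x^k is (-c)^k = (-1)^k * c^k.
Here c = 3 and k = 2:
(-3)^2 = 1 * 9 = 9

9


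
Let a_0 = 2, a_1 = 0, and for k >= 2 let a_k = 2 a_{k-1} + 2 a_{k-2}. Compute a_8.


Iterating the recurrence forward:
a_0 = 2
a_1 = 0
a_2 = 2*0 + 2*2 = 4
a_3 = 2*4 + 2*0 = 8
a_4 = 2*8 + 2*4 = 24
a_5 = 2*24 + 2*8 = 64
a_6 = 2*64 + 2*24 = 176
a_7 = 2*176 + 2*64 = 480
a_8 = 2*480 + 2*176 = 1312
So a_8 = 1312.

1312


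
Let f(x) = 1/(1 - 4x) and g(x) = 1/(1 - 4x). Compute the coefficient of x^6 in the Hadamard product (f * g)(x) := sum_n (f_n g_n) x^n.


f has coefficients f_k = 4^k and g has coefficients g_k = 4^k, so the Hadamard product has coefficient (f*g)_k = 4^k * 4^k = 16^k.
For k = 6: 16^6 = 16777216.

16777216


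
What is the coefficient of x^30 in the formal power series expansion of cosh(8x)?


The Maclaurin series is cosh(t) = sum_{m>=0} t^(2m) / (2m)!, so substituting t = 8x, only even powers of x are nonzero, with coefficient of x^(2m) equal to 8^(2m) / (2m)!.
For x^30 the coefficient is 8^30/30! = 1237940039285380274899124224/265252859812191058636308480000000 = 18446744073709551616/3952575621190533915703125.

18446744073709551616/3952575621190533915703125


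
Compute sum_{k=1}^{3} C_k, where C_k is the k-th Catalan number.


C_1 through C_3: 1, 2, 5
Sum = 1 + 2 + 5
= 8

8


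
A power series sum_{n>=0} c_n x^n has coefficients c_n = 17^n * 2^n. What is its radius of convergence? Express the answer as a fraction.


By the root test (Cauchy-Hadamard), the radius is R = 1 / limsup_n |c_n|^(1/n).
Here |c_n|^(1/n) = (17^n * 2^n)^(1/n) = 17 * 2 = 34 for all n.
So R = 1/34 = 1/34.

1/34


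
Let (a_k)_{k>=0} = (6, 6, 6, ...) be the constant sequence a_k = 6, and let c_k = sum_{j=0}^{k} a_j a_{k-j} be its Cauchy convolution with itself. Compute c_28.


Since a_j = 6 for all j >= 0, the convolution sum becomes
c_k = sum_{j=0}^{k} 6 * 6 = 36 * (k + 1).
Equivalently, the generating function of (a_k) is 6/(1 - x) and its square is 36/(1 - x)^2 = sum_{k>=0} 36(k + 1) x^k.
For k = 28: 36 * 29 = 1044.

1044


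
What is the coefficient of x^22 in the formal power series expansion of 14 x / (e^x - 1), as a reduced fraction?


The exponential generating function for Bernoulli numbers is
x / (e^x - 1) = sum_{k>=0} B_k x^k / k!.
So the coefficient of x^22 in 14 x / (e^x - 1) is 14 B_22 / 22!.
Computing: B_22 = 854513/138, 22! = 1124000727777607680000, giving
14 * 854513/138 / 1124000727777607680000 = 77683/1007221431385128960000.

77683/1007221431385128960000


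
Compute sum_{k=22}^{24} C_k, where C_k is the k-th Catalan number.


C_22 through C_24: 91482563640, 343059613650, 1289904147324
Sum = 91482563640 + 343059613650 + 1289904147324
= 1724446324614

1724446324614


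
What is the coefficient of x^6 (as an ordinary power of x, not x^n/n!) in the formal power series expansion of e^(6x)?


The exponential series is e^y = sum_{k>=0} y^k / k!. Substituting y = 6x gives
e^(6x) = sum_{k>=0} 6^k x^k / k!.
So the coefficient of x^n is a^n/n! with a = 6, n = 6:
6^6 / 6! = 46656/720 = 324/5

324/5


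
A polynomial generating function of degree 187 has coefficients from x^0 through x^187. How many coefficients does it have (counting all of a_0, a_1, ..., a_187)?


A polynomial of degree 187 takes the form a_0 + a_1 x + ... + a_187 x^187.
The number of coefficients is 187 + 1 = 188.

188


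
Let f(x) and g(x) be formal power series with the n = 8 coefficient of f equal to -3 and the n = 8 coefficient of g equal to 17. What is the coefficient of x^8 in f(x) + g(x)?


Addition of formal power series is termwise.
The coefficient of x^8 in f + g = -3 + 17
= 14

14


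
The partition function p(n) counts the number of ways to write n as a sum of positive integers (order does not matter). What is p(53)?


Using the generating function prod_{k>=1} 1/(1-x^k), we compute p(53).
By dynamic programming over parts 1 through 53:
p(53) = 329931

329931


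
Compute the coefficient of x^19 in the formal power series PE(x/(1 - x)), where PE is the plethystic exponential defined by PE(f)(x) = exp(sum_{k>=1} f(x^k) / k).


For f(x) = x/(1 - x) we have
sum_{k>=1} f(x^k) / k = sum_{k>=1} (1/k) * x^k / (1 - x^k) = sum_{k, m >= 1} x^(k m) / k,
which after exponentiating simplifies to
PE(x/(1 - x)) = prod_{k>=1} 1 / (1 - x^k).
This is the generating function for the partition function p(n), so the coefficient of x^19 is p(19).
Computing p(19) by dynamic programming over parts 1, 2, ..., 19: p(19) = 490.

490


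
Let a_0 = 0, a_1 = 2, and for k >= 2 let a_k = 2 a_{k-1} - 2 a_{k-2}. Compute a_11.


Iterating the recurrence forward:
a_0 = 0
a_1 = 2
a_2 = 2*2 - 2*0 = 4
a_3 = 2*4 - 2*2 = 4
a_4 = 2*4 - 2*4 = 0
a_5 = 2*0 - 2*4 = -8
a_6 = 2*-8 - 2*0 = -16
a_7 = 2*-16 - 2*-8 = -16
a_8 = 2*-16 - 2*-16 = 0
a_9 = 2*0 - 2*-16 = 32
a_10 = 2*32 - 2*0 = 64
a_11 = 2*64 - 2*32 = 64
So a_11 = 64.

64


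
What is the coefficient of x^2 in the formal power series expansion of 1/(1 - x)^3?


The expansion 1/(1 - x)^r = sum_{k>=0} C(k + r - 1, r - 1) x^k follows from the multiset / negative-binomial theorem (or from repeated differentiation of the geometric series).
For r = 3 and k = 2:
C(4, 2) = 24 / (2 * 2) = 6.

6


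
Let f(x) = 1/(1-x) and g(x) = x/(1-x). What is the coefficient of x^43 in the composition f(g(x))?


First simplify the composition: f(g(x)) = 1/(1 - x/(1-x)) = (1-x)/((1-x) - x) = (1-x)/(1-2x).
Now extract the coefficient. Write (1-x)/(1-2x) = 1/(1-2x) - x/(1-2x).
The coefficient of x^n in 1/(1-2x) is 2^n, and in x/(1-2x) is 2^(n-1) (for n >= 1).
So the coefficient of x^43 is 2^43 - 2^42 = 8796093022208 - 4398046511104 = 4398046511104.

4398046511104


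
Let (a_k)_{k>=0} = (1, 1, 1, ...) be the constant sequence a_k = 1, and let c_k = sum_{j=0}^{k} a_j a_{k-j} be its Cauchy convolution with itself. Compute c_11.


Since a_j = 1 for all j >= 0, the convolution sum becomes
c_k = sum_{j=0}^{k} 1 * 1 = 1 * (k + 1).
Equivalently, the generating function of (a_k) is 1/(1 - x) and its square is 1/(1 - x)^2 = sum_{k>=0} 1(k + 1) x^k.
For k = 11: 1 * 12 = 12.

12


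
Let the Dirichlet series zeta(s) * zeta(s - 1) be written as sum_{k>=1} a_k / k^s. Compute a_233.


Convolution gives a_k = sum_{d | k} d * 1 = sum_{d | k} d = sigma(k), the sum of positive divisors of k.
For k = 233, the divisors are 1, 233, so
sigma(233) = 1 + 233 = 234.

234


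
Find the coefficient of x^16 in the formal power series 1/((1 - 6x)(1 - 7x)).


By partial fractions or Cauchy convolution:
The coefficient equals sum_{k=0}^{16} 6^k * 7^(16-k).
= 215703854542471

215703854542471


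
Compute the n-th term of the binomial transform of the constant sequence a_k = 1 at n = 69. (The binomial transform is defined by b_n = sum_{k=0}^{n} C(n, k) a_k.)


With a_k = 1 for all k, b_n = sum_{k=0}^{n} C(n, k) = 2^n by the binomial theorem.
For n = 69: 2^69 = 590295810358705651712.

590295810358705651712


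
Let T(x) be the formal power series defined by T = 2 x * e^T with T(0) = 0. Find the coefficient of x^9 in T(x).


Apply the Lagrange inversion formula: if T = 2 x * phi(T) with phi(t) = e^t, then
[x^n] T = 2^n * (1/n) [t^(n-1)] phi(t)^n = 2^n * (1/n) [t^(n-1)] e^(n t) = 2^n * (1/n) * n^(n-1) / (n-1)! = 2^n * n^(n-1) / n!.
When c = 1 this is the Cayley count of rooted labeled trees on n vertices, divided by n!.
For n = 9: 2^9 * 9^8 / 9! = 512 * 43046721/362880 = 2125764/35.

2125764/35


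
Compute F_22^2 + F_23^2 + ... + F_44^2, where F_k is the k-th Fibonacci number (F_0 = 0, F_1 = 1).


There is a standard identity sum_{k=0}^{N} F_k^2 = F_N * F_{N+1} (proved inductively from the telescoping relation F_k^2 = F_k F_{k+1} - F_{k-1} F_k). Then
sum_{k=22}^{44} F_k^2 = F_44 F_45 - F_21 F_22.
Computing: F_44 = 701408733, F_45 = 1134903170, F_21 = 10946, F_22 = 17711.
Sum = 701408733 * 1134903170 - 10946 * 17711 = 796030994353519004.

796030994353519004


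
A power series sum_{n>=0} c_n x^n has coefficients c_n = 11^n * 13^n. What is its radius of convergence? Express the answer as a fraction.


By the root test (Cauchy-Hadamard), the radius is R = 1 / limsup_n |c_n|^(1/n).
Here |c_n|^(1/n) = (11^n * 13^n)^(1/n) = 11 * 13 = 143 for all n.
So R = 1/143 = 1/143.

1/143


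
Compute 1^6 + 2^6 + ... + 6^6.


This power sum has a closed form given by Faulhaber's formula
sum_{k=1}^{m} k^p = (1 / (p + 1)) * sum_{j=0}^{p} C(p + 1, j) B_j m^(p + 1 - j),
but for small m direct computation is fastest:
1 + 64 + 729 + 4096 + 15625 + 46656 = 67171.

67171


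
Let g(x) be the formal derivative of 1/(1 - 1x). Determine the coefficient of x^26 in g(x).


Differentiate termwise: d/dx sum_{k>=0} 1^k x^k = sum_{k>=1} k 1^k x^(k-1) = sum_{j>=0} (j+1) 1^(j+1) x^j.
Equivalently, d/dx [1/(1 - 1x)] = 1/(1 - 1x)^2.
For j = 26: 27 * 1^27 = 27 * 1 = 27.

27


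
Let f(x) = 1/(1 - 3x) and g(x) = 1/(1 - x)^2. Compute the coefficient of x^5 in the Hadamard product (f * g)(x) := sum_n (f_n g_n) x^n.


f has coefficients f_k = 3^k. For g = 1/(1 - x)^2 the coefficient is g_k = C(k + 1, 1) = k + 1. The Hadamard coefficient is (f * g)_k = 3^k * (k + 1).
For k = 5: 3^5 * 6 = 243 * 6 = 1458.

1458


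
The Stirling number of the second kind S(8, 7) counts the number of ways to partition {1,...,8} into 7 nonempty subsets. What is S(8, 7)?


Using the explicit formula S(n,k) = (1/k!) sum_{j=0}^{k} (-1)^(k-j) C(k,j) j^n:
S(8, 7) = 28
Equivalently, S(n,k) is n! times the coefficient of x^n in the EGF (e^x - 1)^k / k!.

28


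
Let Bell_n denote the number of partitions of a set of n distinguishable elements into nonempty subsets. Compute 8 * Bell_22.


Bell_22 can be computed from the Bell triangle or from Dobinski's identity Bell_n = (1/e) * sum_{k>=0} k^n / k!.
Computing Bell_22 = 4506715738447323.
Then 8 * 4506715738447323 = 36053725907578584.

36053725907578584


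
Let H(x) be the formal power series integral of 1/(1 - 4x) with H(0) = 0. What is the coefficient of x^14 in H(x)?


1/(1 - 4x) = sum_{k>=0} 4^k x^k. Integrating termwise with H(0) = 0:
H(x) = sum_{k>=0} 4^k x^(k+1) / (k+1) = sum_{m>=1} 4^(m-1) x^m / m.
For m = 14: 4^13/14 = 67108864/14 = 33554432/7.

33554432/7


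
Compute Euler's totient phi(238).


phi(n) counts integers in [1, n] coprime to n. Using the multiplicative formula phi(n) = n * prod_{p | n} (1 - 1/p):
238 = 2 * 7 * 17, so
phi(238) = 238 * (1 - 1/2) * (1 - 1/7) * (1 - 1/17) = 96.

96


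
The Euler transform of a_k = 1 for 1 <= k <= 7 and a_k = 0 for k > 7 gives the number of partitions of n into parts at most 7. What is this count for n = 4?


Partitions of 4 into parts at most 7:
Using generating function (1-x)^(-1)(1-x^2)^(-1)...(1-x^7)^(-1),
the coefficient of x^4 = 5

5


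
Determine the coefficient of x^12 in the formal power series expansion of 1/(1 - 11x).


The geometric series identity gives 1/(1 - c x) = sum_{k>=0} c^k x^k, so the coefficient of x^k is c^k.
Here c = 11 and k = 12.
Computing: 11^12 = 3138428376721

3138428376721


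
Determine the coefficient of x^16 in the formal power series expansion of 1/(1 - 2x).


The geometric series identity gives 1/(1 - c x) = sum_{k>=0} c^k x^k, so the coefficient of x^k is c^k.
Here c = 2 and k = 16.
Computing: 2^16 = 65536

65536


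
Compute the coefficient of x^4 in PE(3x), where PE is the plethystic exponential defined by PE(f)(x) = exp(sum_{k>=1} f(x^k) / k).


With f(x) = 3x, the exponent is sum_{k>=1} 3 x^k / k = 3 * (-ln(1 - x)). Exponentiating:
PE(3x) = exp(-3 ln(1 - x)) = 1/(1 - x)^3.
By the negative binomial expansion, [x^n] 1/(1 - x)^3 = C(n + 2, 2).
For n = 4: C(6, 2) = 15.

15


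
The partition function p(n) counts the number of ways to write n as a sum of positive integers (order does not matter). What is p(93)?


Using the generating function prod_{k>=1} 1/(1-x^k), we compute p(93).
By dynamic programming over parts 1 through 93:
p(93) = 82010177

82010177


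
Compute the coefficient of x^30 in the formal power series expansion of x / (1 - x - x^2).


Let f(x) = sum_{k>=0} a_k x^k. Multiplying f(x) * (1 - x - x^2) = x and matching coefficients gives a_0 = 0, a_1 = 1, and a_k = a_{k-1} + a_{k-2} for k >= 2. These are the Fibonacci numbers F_k.
Iterating from F_0 = 0, F_1 = 1:
F_0=0, F_1=1, F_2=1, F_3=2, F_4=3, F_5=5, F_6=8, F_7=13, F_8=21, F_9=34, ...
F_30 = 832040.

832040


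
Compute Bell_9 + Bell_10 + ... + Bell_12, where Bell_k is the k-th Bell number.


Recall Bell_k counts set partitions of a k-set (with Bell_0 = 1 by convention).
Bell_9 through Bell_12: 21147, 115975, 678570, 4213597
Sum = 21147 + 115975 + 678570 + 4213597 = 5029289.

5029289


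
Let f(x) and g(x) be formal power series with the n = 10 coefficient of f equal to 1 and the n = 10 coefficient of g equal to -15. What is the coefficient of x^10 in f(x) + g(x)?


Addition of formal power series is termwise.
The coefficient of x^10 in f + g = 1 + -15
= -14

-14


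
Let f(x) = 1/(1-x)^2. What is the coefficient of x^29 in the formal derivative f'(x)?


Differentiate: d/dx [ 1/(1-x)^r ] = r / (1-x)^(r+1).
Here r = 2, so f'(x) = 2 / (1-x)^3.
The expansion of 1/(1-x)^(r+1) has coefficient of x^n equal to C(n+r, r).
So the coefficient of x^29 in f'(x) is
2 * C(31, 2) = 2 * 465 = 930

930


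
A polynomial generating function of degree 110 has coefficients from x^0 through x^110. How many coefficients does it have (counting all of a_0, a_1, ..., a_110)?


A polynomial of degree 110 takes the form a_0 + a_1 x + ... + a_110 x^110.
The number of coefficients is 110 + 1 = 111.

111


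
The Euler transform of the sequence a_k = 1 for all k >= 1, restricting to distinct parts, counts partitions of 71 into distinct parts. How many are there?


Partitions of 71 into distinct parts can be computed via generating function.
Product (1+x)(1+x^2)(1+x^3)...
The coefficient of x^71 = 32992

32992


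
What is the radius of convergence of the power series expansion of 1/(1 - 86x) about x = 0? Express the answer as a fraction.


Expanding 1/(1 - 86x) = sum_{k>=0} 86^k x^k, the series converges when |86x| < 1, i.e., |x| < 1/86.
So the radius of convergence is 1/86 = 1/86.

1/86


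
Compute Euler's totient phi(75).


phi(n) counts integers in [1, n] coprime to n. Using the multiplicative formula phi(n) = n * prod_{p | n} (1 - 1/p):
75 = 3 * 5^2, so
phi(75) = 75 * (1 - 1/3) * (1 - 1/5) = 40.

40


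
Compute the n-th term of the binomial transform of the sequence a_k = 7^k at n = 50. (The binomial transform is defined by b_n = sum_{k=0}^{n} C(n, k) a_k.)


With a_k = 7^k, b_n = sum_{k=0}^{n} C(n, k) 7^k = (1 + 7)^n by the binomial theorem.
For n = 50: (1 + 7)^50 = 8^50 = 1427247692705959881058285969449495136382746624.

1427247692705959881058285969449495136382746624


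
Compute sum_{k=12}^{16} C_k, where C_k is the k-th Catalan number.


C_12 through C_16: 208012, 742900, 2674440, 9694845, 35357670
Sum = 208012 + 742900 + 2674440 + 9694845 + 35357670
= 48677867

48677867


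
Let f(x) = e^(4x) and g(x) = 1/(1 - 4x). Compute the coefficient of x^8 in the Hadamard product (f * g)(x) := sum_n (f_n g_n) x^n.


Expanding: f_k = 4^k/k! (from e^(4x)) and g_k = 4^k (from 1/(1 - 4x)). So the Hadamard coefficient (f * g)_k = 4^k 4^k / k! = (16)^k / k!.
For k = 8: 16^8/8! = 4294967296/40320 = 33554432/315.

33554432/315


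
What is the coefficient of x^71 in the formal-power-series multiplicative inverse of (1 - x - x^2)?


Let the inverse be f(x) = sum_{k>=0} a_k x^k. From f(x) * (1 - x - x^2) = 1 and matching coefficients:
 x^0: a_0 = 1.
 x^1: a_1 - a_0 = 0, so a_1 = 1.
 x^k (k >= 2): a_k - a_{k-1} - a_{k-2} = 0, i.e. a_k = a_{k-1} + a_{k-2}.
This is the Fibonacci-type recurrence shifted so that a_0 = a_1 = 1.
Iterating: a_0=1, a_1=1, a_2=2, a_3=3, a_4=5, a_5=8, a_6=13, a_7=21, a_8=34, a_9=55, ...
a_71 = 498454011879264.

498454011879264


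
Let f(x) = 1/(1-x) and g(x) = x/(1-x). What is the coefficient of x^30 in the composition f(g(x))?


First simplify the composition: f(g(x)) = 1/(1 - x/(1-x)) = (1-x)/((1-x) - x) = (1-x)/(1-2x).
Now extract the coefficient. Write (1-x)/(1-2x) = 1/(1-2x) - x/(1-2x).
The coefficient of x^n in 1/(1-2x) is 2^n, and in x/(1-2x) is 2^(n-1) (for n >= 1).
So the coefficient of x^30 is 2^30 - 2^29 = 1073741824 - 536870912 = 536870912.

536870912


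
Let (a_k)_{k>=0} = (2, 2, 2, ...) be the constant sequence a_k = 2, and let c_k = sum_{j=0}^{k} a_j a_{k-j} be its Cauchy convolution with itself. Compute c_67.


Since a_j = 2 for all j >= 0, the convolution sum becomes
c_k = sum_{j=0}^{k} 2 * 2 = 4 * (k + 1).
Equivalently, the generating function of (a_k) is 2/(1 - x) and its square is 4/(1 - x)^2 = sum_{k>=0} 4(k + 1) x^k.
For k = 67: 4 * 68 = 272.

272


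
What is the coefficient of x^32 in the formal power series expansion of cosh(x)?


The Maclaurin series is cosh(t) = sum_{m>=0} t^(2m) / (2m)!, so substituting t = x, only even powers of x are nonzero, with coefficient of x^(2m) equal to 1 / (2m)!.
For x^32 the coefficient is 1/32! = 1/263130836933693530167218012160000000 = 1/263130836933693530167218012160000000.

1/263130836933693530167218012160000000


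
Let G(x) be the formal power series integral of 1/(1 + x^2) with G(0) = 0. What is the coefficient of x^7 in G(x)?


1/(1 + x^2) = sum_{j>=0} (-1)^j x^(2j). Integrating termwise with G(0) = 0:
G(x) = sum_{j>=0} (-1)^j x^(2j+1) / (2j+1) = arctan(x).
Only odd powers are nonzero. For x^7 write 7 = 2*3 + 1, giving
(-1)^3 / 7 = -1/7 = -1/7.

-1/7


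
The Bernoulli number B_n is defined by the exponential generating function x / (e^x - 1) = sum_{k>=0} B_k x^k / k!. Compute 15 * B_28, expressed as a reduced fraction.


Bernoulli numbers can also be computed recursively via B_0 = 1 and sum_{j=0}^{m} C(m+1, j) B_j = 0 for m >= 1. Odd-index Bernoulli numbers vanish for k >= 3.
Computing B_28 = -23749461029/870, so 15 * B_28 = 15 * -23749461029/870 = -23749461029/58.

-23749461029/58


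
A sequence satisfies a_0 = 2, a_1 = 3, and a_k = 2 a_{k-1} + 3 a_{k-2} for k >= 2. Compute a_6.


The characteristic equation is t^2 - 2 t - 3 = 0, with roots r_1 = 3 and r_2 = -1 (so c_1 = r_1 + r_2, c_2 = -r_1 r_2 as required).
One can use the closed form a_n = A r_1^n + B r_2^n, but direct iteration is more reliable:
a_0 = 2, a_1 = 3, a_2 = 12, a_3 = 33, a_4 = 102, a_5 = 303, a_6 = 912.
So a_6 = 912.

912


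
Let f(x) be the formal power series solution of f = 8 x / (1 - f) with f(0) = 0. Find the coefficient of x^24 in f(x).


Apply Lagrange inversion: f = 8 x * phi(f) with phi(t) = 1/(1 - t), so
[x^n] f = 8^n * (1/n) [t^(n-1)] phi(t)^n = 8^n * (1/n) [t^(n-1)] (1 - t)^(-n) = 8^n * (1/n) C(2n - 2, n - 1) = 8^n * C_{n-1}.
For n = 24: C_23 = C(46, 23) / 24 = 8233430727600/24 = 343059613650.
With the 8^24 = 4722366482869645213696 factor, the coefficient is 4722366482869645213696 * 343059613650 = 1620053221126969830323121448550400.

1620053221126969830323121448550400


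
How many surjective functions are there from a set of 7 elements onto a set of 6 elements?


By inclusion-exclusion on which target elements are missed, the number of surjections from an n-set onto a k-set is
surj(n, k) = sum_{j=0}^{k} (-1)^j C(k, j) (k - j)^n.
Equivalently surj(n, k) = k! * S(n, k), where S(n, k) is the Stirling number of the second kind.
For n = 7, k = 6:
S(7, 6) = 21, so
surj = 6! * 21 = 720 * 21 = 15120.

15120


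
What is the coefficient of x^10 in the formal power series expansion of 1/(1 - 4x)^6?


The general identity 1/(1 - c x)^r = sum_{k>=0} c^k C(k + r - 1, r - 1) x^k follows by substituting y = c x into 1/(1 - y)^r = sum_{k>=0} C(k + r - 1, r - 1) y^k.
For c = 4, r = 6, k = 10:
4^10 * C(15, 5) = 1048576 * 3003 = 3148873728.

3148873728


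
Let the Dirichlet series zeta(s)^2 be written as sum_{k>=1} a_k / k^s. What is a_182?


The Dirichlet convolution of the constant function 1 with itself gives (1 * 1)(k) = sum_{d | k} 1 = d(k), the number of positive divisors of k.
Since zeta(s) = sum_{k>=1} 1/k^s, we have zeta(s)^2 = sum_{k>=1} d(k)/k^s, so a_k = d(k).
For k = 182: the divisors are 1, 2, 7, 13, 14, 26, 91, 182.
Count = 8.

8


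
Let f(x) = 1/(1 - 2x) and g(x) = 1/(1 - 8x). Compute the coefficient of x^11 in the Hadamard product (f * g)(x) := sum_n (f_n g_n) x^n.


f has coefficients f_k = 2^k and g has coefficients g_k = 8^k, so the Hadamard product has coefficient (f*g)_k = 2^k * 8^k = 16^k.
For k = 11: 16^11 = 17592186044416.

17592186044416


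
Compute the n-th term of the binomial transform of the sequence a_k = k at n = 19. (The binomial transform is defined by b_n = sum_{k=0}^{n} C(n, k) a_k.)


With a_k = k, b_n = sum_{k=0}^{n} C(n, k) k. Using k * C(n, k) = n * C(n-1, k-1) gives b_n = n * sum_{k>=1} C(n-1, k-1) = n * 2^(n-1).
For n = 19: 19 * 2^18 = 19 * 262144 = 4980736.

4980736


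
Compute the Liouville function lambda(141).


The Liouville function is lambda(k) = (-1)^Omega(k), where Omega(k) counts the prime factors of k with multiplicity.
Factoring: 141 = 3 * 47, so Omega(141) = 2.
lambda(141) = (-1)^2 = 1.

1


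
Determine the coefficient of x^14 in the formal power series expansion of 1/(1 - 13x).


The geometric series identity gives 1/(1 - c x) = sum_{k>=0} c^k x^k, so the coefficient of x^k is c^k.
Here c = 13 and k = 14.
Computing: 13^14 = 3937376385699289

3937376385699289


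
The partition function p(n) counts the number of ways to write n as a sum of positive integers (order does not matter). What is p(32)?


Using the generating function prod_{k>=1} 1/(1-x^k), we compute p(32).
By dynamic programming over parts 1 through 32:
p(32) = 8349

8349


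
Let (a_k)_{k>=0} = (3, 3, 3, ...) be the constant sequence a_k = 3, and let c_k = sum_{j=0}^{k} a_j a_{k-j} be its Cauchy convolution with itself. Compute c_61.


Since a_j = 3 for all j >= 0, the convolution sum becomes
c_k = sum_{j=0}^{k} 3 * 3 = 9 * (k + 1).
Equivalently, the generating function of (a_k) is 3/(1 - x) and its square is 9/(1 - x)^2 = sum_{k>=0} 9(k + 1) x^k.
For k = 61: 9 * 62 = 558.

558


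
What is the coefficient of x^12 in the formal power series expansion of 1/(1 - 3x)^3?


The general identity 1/(1 - c x)^r = sum_{k>=0} c^k C(k + r - 1, r - 1) x^k follows by substituting y = c x into 1/(1 - y)^r = sum_{k>=0} C(k + r - 1, r - 1) y^k.
For c = 3, r = 3, k = 12:
3^12 * C(14, 2) = 531441 * 91 = 48361131.

48361131


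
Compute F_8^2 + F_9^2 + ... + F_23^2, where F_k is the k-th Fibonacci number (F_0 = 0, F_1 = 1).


There is a standard identity sum_{k=0}^{N} F_k^2 = F_N * F_{N+1} (proved inductively from the telescoping relation F_k^2 = F_k F_{k+1} - F_{k-1} F_k). Then
sum_{k=8}^{23} F_k^2 = F_23 F_24 - F_7 F_8.
Computing: F_23 = 28657, F_24 = 46368, F_7 = 13, F_8 = 21.
Sum = 28657 * 46368 - 13 * 21 = 1328767503.

1328767503


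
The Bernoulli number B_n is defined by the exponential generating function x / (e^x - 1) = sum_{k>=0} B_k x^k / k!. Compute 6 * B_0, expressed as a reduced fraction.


Bernoulli numbers can also be computed recursively via B_0 = 1 and sum_{j=0}^{m} C(m+1, j) B_j = 0 for m >= 1. Odd-index Bernoulli numbers vanish for k >= 3.
Computing B_0 = 1, so 6 * B_0 = 6 * 1 = 6.

6


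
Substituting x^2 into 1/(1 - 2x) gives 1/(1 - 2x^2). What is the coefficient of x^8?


The coefficient of x^(2m) in 1/(1 - 2x^2) is 2^m.
With n = 8 = 2*4, the coefficient is 2^4 = 16.

16


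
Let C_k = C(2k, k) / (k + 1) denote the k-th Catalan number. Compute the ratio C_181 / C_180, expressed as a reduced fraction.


Using C_k = (2k)! / (k! (k+1)!), the ratio C_{k+1}/C_k simplifies to
C_{k+1}/C_k = [(2k+2)! / ((k+1)! (k+2)!)] * [k! (k+1)! / (2k)!]
 = (2k+2)(2k+1) / ((k+1)(k+2)) = 2(2k+1) / (k+2).
For k = 180: 2(2*180 + 1) / (180 + 2) = 722/182 = 361/91.

361/91


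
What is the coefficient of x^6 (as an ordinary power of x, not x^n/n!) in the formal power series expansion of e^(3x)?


The exponential series is e^y = sum_{k>=0} y^k / k!. Substituting y = 3x gives
e^(3x) = sum_{k>=0} 3^k x^k / k!.
So the coefficient of x^n is a^n/n! with a = 3, n = 6:
3^6 / 6! = 729/720 = 81/80

81/80


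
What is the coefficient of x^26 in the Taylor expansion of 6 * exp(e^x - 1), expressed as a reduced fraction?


exp(e^x - 1) = sum_{k>=0} Bell_k x^k / k!, where Bell_k is the k-th Bell number.
So the coefficient of x^26 is 6 * Bell_26 / 26!.
Computing: Bell_26 = 49631246523618756274 and 26! = 403291461126605635584000000, giving
6 * 49631246523618756274/403291461126605635584000000 = 1459742544812316361/1976918927091204096000000.

1459742544812316361/1976918927091204096000000


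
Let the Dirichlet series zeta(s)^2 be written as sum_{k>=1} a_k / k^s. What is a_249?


The Dirichlet convolution of the constant function 1 with itself gives (1 * 1)(k) = sum_{d | k} 1 = d(k), the number of positive divisors of k.
Since zeta(s) = sum_{k>=1} 1/k^s, we have zeta(s)^2 = sum_{k>=1} d(k)/k^s, so a_k = d(k).
For k = 249: the divisors are 1, 3, 83, 249.
Count = 4.

4


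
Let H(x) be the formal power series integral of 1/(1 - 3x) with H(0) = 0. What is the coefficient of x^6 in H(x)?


1/(1 - 3x) = sum_{k>=0} 3^k x^k. Integrating termwise with H(0) = 0:
H(x) = sum_{k>=0} 3^k x^(k+1) / (k+1) = sum_{m>=1} 3^(m-1) x^m / m.
For m = 6: 3^5/6 = 243/6 = 81/2.

81/2


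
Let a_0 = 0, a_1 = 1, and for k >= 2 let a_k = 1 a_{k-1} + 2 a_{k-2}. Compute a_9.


Iterating the recurrence forward:
a_0 = 0
a_1 = 1
a_2 = 1*1 + 2*0 = 1
a_3 = 1*1 + 2*1 = 3
a_4 = 1*3 + 2*1 = 5
a_5 = 1*5 + 2*3 = 11
a_6 = 1*11 + 2*5 = 21
a_7 = 1*21 + 2*11 = 43
a_8 = 1*43 + 2*21 = 85
a_9 = 1*85 + 2*43 = 171
So a_9 = 171.

171


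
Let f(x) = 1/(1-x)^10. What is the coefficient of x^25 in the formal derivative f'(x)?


Differentiate: d/dx [ 1/(1-x)^r ] = r / (1-x)^(r+1).
Here r = 10, so f'(x) = 10 / (1-x)^11.
The expansion of 1/(1-x)^(r+1) has coefficient of x^n equal to C(n+r, r).
So the coefficient of x^25 in f'(x) is
10 * C(35, 10) = 10 * 183579396 = 1835793960

1835793960


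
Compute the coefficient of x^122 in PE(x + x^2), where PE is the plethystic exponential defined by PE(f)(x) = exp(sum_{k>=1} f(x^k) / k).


With f(x) = x + x^2, the exponent is sum_{k>=1} (x^k + x^(2k)) / k = -ln(1 - x) - ln(1 - x^2). Exponentiating:
PE(x + x^2) = 1 / ((1 - x)(1 - x^2)).
This is the generating function for partitions of n into parts of size 1 or 2. The number of 2's can be any j in 0..61, and the rest are 1's, so
[x^122] = floor(122/2) + 1 = 62.

62


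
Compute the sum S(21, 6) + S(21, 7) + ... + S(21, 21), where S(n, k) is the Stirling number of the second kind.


By definition, S(n, k) counts partitions of an n-set into exactly k nonempty blocks.
Computing row n = 21 for k = 6..21:
S(21, k): 26585679462804, 82310957214948, 132511015347084, 123272476465204, 71187132291275, 26826851689001, 6833042030178, 1204909218331, 149304004500, 13087462580, 809944464, 34952799, 1023435, 19285, 210, 1
Sum = 470895301126099.

470895301126099


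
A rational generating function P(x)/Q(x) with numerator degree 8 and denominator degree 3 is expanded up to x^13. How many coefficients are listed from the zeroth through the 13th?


Expanding up to x^13 gives the coefficients for x^0, x^1, ..., x^13.
That is 13 + 1 = 14 coefficients in total.

14


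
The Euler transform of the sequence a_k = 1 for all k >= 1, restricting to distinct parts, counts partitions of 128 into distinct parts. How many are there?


Partitions of 128 into distinct parts can be computed via generating function.
Product (1+x)(1+x^2)(1+x^3)...
The coefficient of x^128 = 4013544

4013544


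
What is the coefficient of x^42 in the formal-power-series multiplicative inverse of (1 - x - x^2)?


Let the inverse be f(x) = sum_{k>=0} a_k x^k. From f(x) * (1 - x - x^2) = 1 and matching coefficients:
 x^0: a_0 = 1.
 x^1: a_1 - a_0 = 0, so a_1 = 1.
 x^k (k >= 2): a_k - a_{k-1} - a_{k-2} = 0, i.e. a_k = a_{k-1} + a_{k-2}.
This is the Fibonacci-type recurrence shifted so that a_0 = a_1 = 1.
Iterating: a_0=1, a_1=1, a_2=2, a_3=3, a_4=5, a_5=8, a_6=13, a_7=21, a_8=34, a_9=55, ...
a_42 = 433494437.

433494437
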